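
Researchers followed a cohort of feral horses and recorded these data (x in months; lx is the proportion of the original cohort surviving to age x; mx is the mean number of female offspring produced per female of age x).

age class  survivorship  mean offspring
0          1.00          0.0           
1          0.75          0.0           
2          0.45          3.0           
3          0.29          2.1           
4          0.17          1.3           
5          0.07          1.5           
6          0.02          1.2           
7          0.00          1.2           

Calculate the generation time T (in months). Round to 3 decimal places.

2.633

lx·mx: 0, 0, 1.35, 0.609, 0.221, 0.105, 0.024, 0 → R0 = 2.309
x·lx·mx: 0, 0, 2.7, 1.827, 0.884, 0.525, 0.144, 0 → Σ = 6.08
T = 6.08 / 2.309 = 2.633175… → 2.633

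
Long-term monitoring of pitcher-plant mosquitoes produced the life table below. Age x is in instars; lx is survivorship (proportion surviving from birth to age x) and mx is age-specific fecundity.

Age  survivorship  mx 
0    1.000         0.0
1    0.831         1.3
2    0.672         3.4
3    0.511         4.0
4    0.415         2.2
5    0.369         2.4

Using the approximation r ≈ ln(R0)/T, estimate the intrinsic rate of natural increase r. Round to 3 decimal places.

0.717

R0 = Σ lx·mx = 0 + 1.0803 + 2.2848 + 2.044 + 0.913 + 0.8856 = 7.2077
Σ x·lx·mx = 19.8619; T = 19.8619/7.2077 = 2.75565…
r ≈ ln(R0)/T = ln(7.2077)/2.75565… = 0.71676… → 0.717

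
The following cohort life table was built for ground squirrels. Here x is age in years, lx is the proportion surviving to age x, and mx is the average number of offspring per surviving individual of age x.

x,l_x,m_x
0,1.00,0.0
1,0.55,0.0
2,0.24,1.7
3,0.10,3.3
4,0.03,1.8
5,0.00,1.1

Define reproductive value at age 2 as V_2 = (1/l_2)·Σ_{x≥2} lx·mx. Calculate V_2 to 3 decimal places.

3.300

lx·mx for x ≥ 2: 0.408, 0.33, 0.054, 0 → sum = 0.792
V_2 = 0.792 / l_2 = 0.792 / 0.24 = 3.3 → 3.300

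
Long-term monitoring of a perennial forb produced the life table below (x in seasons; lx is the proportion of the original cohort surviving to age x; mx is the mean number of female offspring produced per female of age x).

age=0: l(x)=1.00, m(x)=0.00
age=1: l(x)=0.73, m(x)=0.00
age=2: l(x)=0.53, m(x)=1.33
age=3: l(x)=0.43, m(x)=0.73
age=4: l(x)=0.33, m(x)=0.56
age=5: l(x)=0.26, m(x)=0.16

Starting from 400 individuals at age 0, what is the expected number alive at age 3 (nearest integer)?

172

Expected survivors = N0 · l_3 = 400 × 0.43 = 172 → 172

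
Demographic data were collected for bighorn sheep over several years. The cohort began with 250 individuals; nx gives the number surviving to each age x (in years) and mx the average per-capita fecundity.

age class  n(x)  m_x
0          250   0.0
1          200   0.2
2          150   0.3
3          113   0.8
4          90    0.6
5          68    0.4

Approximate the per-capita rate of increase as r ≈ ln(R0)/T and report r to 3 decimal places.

0.009

lx = nx/n0 = nx/250: 1, 0.8, 0.6, 0.452, 0.36, 0.272
R0 = Σ lx·mx = 0 + 0.16 + 0.18 + 0.3616 + 0.216 + 0.1088 = 1.0264
Σ x·lx·mx = 3.0128; T = 3.0128/1.0264 = 2.93531…
r ≈ ln(R0)/T = ln(1.0264)/2.93531… = 0.00888… → 0.009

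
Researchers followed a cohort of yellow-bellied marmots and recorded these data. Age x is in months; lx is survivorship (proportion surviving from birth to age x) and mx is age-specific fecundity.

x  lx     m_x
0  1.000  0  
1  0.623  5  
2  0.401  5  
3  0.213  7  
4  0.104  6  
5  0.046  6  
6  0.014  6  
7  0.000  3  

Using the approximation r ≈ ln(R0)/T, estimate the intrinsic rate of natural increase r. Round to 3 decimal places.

R0 = Σ lx·mx = 0 + 3.115 + 2.005 + 1.491 + 0.624 + 0.276 + 0.084 + 0 = 7.595
Σ x·lx·mx = 15.978; T = 15.978/7.595 = 2.10375…
r ≈ ln(R0)/T = ln(7.595)/2.10375… = 0.96375… → 0.964

0.964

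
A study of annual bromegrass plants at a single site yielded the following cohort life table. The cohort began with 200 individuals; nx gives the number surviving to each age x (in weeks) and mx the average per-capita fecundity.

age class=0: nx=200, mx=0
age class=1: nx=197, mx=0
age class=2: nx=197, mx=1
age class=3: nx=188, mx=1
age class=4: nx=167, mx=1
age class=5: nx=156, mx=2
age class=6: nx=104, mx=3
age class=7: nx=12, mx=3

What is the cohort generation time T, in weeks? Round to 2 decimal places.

4.38

lx = nx/n0 = nx/200: 1, 0.985, 0.985, 0.94, 0.835, 0.78, 0.52, 0.06
lx·mx: 0, 0, 0.985, 0.94, 0.835, 1.56, 1.56, 0.18 → R0 = 6.06
x·lx·mx: 0, 0, 1.97, 2.82, 3.34, 7.8, 9.36, 1.26 → Σ = 26.55
T = 26.55 / 6.06 = 4.381188… → 4.38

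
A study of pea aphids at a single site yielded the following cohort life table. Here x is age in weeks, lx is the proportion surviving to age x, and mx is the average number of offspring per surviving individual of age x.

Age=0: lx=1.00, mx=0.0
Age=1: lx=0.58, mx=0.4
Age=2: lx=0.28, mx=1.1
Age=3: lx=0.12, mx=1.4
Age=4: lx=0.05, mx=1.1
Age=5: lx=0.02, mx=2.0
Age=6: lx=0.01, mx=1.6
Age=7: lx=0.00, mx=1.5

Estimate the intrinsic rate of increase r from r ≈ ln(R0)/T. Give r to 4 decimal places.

R0 = Σ lx·mx = 0 + 0.232 + 0.308 + 0.168 + 0.055 + 0.04 + 0.016 + 0 = 0.819
Σ x·lx·mx = 1.868; T = 1.868/0.819 = 2.28083…
r ≈ ln(R0)/T = ln(0.819)/2.28083… = -0.087543… → -0.0875

-0.0875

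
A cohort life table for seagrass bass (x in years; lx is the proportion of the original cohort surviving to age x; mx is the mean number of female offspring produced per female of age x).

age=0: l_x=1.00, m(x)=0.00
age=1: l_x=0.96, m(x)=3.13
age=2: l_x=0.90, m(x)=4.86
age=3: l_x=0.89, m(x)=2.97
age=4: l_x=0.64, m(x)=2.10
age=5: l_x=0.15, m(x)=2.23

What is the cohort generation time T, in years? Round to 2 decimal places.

lx·mx: 0, 3.0048, 4.374, 2.6433, 1.344, 0.3345 → R0 = 11.7006
x·lx·mx: 0, 3.0048, 8.748, 7.9299, 5.376, 1.6725 → Σ = 26.7312
T = 26.7312 / 11.7006 = 2.284601… → 2.28

2.28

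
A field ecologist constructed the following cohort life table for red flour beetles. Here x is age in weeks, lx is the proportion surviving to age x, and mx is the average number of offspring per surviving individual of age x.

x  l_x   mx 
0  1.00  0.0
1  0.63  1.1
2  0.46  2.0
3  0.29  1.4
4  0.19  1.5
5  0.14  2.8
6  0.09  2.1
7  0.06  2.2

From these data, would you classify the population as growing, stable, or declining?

growing

R0 = Σ lx·mx = 0 + 0.693 + 0.92 + 0.406 + 0.285 + 0.392 + 0.189 + 0.132 = 3.017
R0 > 1, so the population is growing.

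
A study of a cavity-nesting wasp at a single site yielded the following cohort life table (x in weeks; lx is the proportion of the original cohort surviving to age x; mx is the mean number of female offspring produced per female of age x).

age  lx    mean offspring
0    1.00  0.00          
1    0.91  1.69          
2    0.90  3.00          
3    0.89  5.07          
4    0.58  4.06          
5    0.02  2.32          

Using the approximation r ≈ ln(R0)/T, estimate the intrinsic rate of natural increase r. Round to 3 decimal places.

R0 = Σ lx·mx = 0 + 1.5379 + 2.7 + 4.5123 + 2.3548 + 0.0464 = 11.1514
Σ x·lx·mx = 30.126; T = 30.126/11.1514 = 2.70154…
r ≈ ln(R0)/T = ln(11.1514)/2.70154… = 0.89266… → 0.893

0.893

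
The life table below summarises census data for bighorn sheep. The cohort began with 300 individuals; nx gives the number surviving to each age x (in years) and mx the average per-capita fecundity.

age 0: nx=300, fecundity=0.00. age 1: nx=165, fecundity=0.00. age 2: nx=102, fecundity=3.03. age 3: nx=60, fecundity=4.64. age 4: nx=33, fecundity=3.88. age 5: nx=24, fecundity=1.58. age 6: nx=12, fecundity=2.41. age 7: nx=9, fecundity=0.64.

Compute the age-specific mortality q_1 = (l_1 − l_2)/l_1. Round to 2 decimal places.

0.38

lx = nx/n0 = nx/300: 1, 0.55, 0.34, 0.2, 0.11, 0.08, 0.04, 0.03
q_1 = (l_1 − l_2) / l_1 = (0.55 − 0.34) / 0.55
     = 0.21 / 0.55 = 0.381818… → 0.38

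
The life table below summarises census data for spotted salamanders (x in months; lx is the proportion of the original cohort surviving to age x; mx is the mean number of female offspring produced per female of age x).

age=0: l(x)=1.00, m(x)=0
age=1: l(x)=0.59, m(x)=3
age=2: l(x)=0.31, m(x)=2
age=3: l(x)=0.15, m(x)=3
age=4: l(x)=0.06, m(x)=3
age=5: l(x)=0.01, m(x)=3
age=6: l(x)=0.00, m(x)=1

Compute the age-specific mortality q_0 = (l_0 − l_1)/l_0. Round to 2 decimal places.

q_0 = (l_0 − l_1) / l_0 = (1 − 0.59) / 1
     = 0.41 / 1 = 0.41 → 0.41

0.41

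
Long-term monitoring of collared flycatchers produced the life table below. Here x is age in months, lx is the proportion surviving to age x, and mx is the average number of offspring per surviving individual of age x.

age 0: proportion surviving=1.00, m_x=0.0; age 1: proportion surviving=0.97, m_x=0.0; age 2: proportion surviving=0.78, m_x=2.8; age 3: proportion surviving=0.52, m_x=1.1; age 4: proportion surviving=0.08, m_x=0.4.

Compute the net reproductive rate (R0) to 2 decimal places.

lx·mx by age: 0, 0, 2.184, 0.572, 0.032
R0 = Σ lx·mx = 2.788 → 2.79

2.79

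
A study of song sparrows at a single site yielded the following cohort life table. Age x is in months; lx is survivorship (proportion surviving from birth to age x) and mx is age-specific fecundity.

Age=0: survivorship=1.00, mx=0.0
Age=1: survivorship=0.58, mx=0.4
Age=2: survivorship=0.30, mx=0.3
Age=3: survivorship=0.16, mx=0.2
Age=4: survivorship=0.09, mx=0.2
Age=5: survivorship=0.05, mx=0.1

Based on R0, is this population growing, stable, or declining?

declining

R0 = Σ lx·mx = 0 + 0.232 + 0.09 + 0.032 + 0.018 + 0.005 = 0.377
R0 < 1, so the population is declining.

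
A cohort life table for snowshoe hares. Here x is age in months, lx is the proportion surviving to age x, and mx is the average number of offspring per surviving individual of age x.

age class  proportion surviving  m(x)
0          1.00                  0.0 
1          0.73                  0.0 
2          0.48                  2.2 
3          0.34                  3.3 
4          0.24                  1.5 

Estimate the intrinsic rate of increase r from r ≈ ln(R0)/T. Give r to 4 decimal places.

R0 = Σ lx·mx = 0 + 0 + 1.056 + 1.122 + 0.36 = 2.538
Σ x·lx·mx = 6.918; T = 6.918/2.538 = 2.72577…
r ≈ ln(R0)/T = ln(2.538)/2.72577… = 0.341693… → 0.3417

0.3417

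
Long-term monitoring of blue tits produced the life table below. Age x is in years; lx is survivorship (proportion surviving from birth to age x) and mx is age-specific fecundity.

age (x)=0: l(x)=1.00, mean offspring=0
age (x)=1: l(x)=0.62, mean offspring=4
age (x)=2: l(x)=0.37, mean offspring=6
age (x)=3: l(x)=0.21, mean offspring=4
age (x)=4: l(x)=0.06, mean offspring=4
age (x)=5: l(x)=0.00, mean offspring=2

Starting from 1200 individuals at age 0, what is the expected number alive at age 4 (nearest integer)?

Expected survivors = N0 · l_4 = 1200 × 0.06 = 72 → 72

72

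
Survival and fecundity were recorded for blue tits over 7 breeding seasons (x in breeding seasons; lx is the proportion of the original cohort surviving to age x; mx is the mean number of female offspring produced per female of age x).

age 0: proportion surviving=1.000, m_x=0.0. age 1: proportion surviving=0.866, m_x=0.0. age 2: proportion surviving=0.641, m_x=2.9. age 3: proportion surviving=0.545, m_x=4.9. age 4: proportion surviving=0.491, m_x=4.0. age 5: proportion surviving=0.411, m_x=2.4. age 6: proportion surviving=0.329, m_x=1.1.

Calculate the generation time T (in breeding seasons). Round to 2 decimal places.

3.40

lx·mx: 0, 0, 1.8589, 2.6705, 1.964, 0.9864, 0.3619 → R0 = 7.8417
x·lx·mx: 0, 0, 3.7178, 8.0115, 7.856, 4.932, 2.1714 → Σ = 26.6887
T = 26.6887 / 7.8417 = 3.403433… → 3.40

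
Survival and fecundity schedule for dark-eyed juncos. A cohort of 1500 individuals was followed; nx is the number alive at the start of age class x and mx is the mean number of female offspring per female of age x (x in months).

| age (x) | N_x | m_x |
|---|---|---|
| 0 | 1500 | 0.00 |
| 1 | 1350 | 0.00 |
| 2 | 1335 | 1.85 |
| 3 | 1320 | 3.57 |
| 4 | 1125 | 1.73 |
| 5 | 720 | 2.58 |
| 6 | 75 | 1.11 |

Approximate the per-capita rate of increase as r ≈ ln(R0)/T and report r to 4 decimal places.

0.6037

lx = nx/n0 = nx/1500: 1, 0.9, 0.89, 0.88, 0.75, 0.48, 0.05
R0 = Σ lx·mx = 0 + 0 + 1.6465 + 3.1416 + 1.2975 + 1.2384 + 0.0555 = 7.3795
Σ x·lx·mx = 24.4328; T = 24.4328/7.3795 = 3.3109…
r ≈ ln(R0)/T = ln(7.3795)/3.3109… = 0.603674… → 0.6037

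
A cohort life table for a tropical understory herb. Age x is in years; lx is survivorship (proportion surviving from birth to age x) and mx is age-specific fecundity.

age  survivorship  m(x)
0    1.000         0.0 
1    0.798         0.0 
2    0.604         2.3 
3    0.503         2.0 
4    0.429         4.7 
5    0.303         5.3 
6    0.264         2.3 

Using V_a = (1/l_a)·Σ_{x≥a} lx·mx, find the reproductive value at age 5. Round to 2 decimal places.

7.30

lx·mx for x ≥ 5: 1.6059, 0.6072 → sum = 2.2131
V_5 = 2.2131 / l_5 = 2.2131 / 0.303 = 7.30396… → 7.30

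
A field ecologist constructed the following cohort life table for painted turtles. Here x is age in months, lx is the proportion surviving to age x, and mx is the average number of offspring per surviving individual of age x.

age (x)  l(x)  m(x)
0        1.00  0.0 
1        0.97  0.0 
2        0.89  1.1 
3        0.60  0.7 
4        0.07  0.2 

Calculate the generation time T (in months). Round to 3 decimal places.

2.317

lx·mx: 0, 0, 0.979, 0.42, 0.014 → R0 = 1.413
x·lx·mx: 0, 0, 1.958, 1.26, 0.056 → Σ = 3.274
T = 3.274 / 1.413 = 2.317056… → 2.317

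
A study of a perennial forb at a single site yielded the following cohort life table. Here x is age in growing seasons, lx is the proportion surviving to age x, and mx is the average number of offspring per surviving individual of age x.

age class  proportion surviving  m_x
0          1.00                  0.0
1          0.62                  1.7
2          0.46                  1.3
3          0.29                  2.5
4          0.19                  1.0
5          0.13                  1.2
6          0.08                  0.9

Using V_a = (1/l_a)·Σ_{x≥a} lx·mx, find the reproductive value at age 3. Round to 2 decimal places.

3.94

lx·mx for x ≥ 3: 0.725, 0.19, 0.156, 0.072 → sum = 1.143
V_3 = 1.143 / l_3 = 1.143 / 0.29 = 3.941379… → 3.94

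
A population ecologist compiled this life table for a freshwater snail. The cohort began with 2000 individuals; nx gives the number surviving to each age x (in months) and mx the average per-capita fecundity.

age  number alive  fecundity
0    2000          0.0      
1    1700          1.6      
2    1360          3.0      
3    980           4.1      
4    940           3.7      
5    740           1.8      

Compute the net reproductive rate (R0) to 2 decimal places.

lx = nx/n0 = nx/2000: 1, 0.85, 0.68, 0.49, 0.47, 0.37
lx·mx by age: 0, 1.36, 2.04, 2.009, 1.739, 0.666
R0 = Σ lx·mx = 7.814 → 7.81

7.81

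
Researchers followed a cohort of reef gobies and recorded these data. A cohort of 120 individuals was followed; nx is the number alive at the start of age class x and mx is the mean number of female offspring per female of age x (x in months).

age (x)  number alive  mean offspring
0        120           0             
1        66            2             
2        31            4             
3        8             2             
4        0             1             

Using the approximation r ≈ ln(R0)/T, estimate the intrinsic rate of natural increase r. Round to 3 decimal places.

0.520

lx = nx/n0 = nx/120: 1, 0.55, 0.25833…, 0.06667…, 0
R0 = Σ lx·mx = 0 + 1.1 + 1.03333… + 0.13333… + 0 = 2.266667…
Σ x·lx·mx = 3.566667…; T = 3.566667…/2.266667… = 1.57353…
r ≈ ln(R0)/T = ln(2.266667…)/1.57353… = 0.52005… → 0.520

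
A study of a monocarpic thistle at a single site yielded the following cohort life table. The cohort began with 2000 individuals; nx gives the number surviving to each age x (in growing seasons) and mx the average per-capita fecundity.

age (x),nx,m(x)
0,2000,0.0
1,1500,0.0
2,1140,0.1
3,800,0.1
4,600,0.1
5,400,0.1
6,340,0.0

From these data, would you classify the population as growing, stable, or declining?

declining

lx = nx/n0 = nx/2000: 1, 0.75, 0.57, 0.4, 0.3, 0.2, 0.17
R0 = Σ lx·mx = 0 + 0 + 0.057 + 0.04 + 0.03 + 0.02 + 0 = 0.147
R0 < 1, so the population is declining.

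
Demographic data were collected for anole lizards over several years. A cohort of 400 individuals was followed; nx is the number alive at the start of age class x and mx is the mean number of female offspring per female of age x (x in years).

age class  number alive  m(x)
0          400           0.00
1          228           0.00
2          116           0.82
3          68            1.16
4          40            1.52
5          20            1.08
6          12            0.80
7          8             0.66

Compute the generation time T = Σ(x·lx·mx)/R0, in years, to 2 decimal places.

3.22

lx = nx/n0 = nx/400: 1, 0.57, 0.29, 0.17, 0.1, 0.05, 0.03, 0.02
lx·mx: 0, 0, 0.2378, 0.1972, 0.152, 0.054, 0.024, 0.0132 → R0 = 0.6782
x·lx·mx: 0, 0, 0.4756, 0.5916, 0.608, 0.27, 0.144, 0.0924 → Σ = 2.1816
T = 2.1816 / 0.6782 = 3.21675… → 3.22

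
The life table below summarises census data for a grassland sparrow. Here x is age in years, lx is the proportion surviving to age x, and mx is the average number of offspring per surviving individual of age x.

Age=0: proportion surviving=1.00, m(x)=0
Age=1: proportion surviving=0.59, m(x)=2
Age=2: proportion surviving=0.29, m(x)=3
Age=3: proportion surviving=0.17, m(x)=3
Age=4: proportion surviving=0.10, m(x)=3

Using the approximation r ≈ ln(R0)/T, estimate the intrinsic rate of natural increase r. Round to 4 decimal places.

R0 = Σ lx·mx = 0 + 1.18 + 0.87 + 0.51 + 0.3 = 2.86
Σ x·lx·mx = 5.65; T = 5.65/2.86 = 1.97552…
r ≈ ln(R0)/T = ln(2.86)/1.97552… = 0.53192… → 0.5319

0.5319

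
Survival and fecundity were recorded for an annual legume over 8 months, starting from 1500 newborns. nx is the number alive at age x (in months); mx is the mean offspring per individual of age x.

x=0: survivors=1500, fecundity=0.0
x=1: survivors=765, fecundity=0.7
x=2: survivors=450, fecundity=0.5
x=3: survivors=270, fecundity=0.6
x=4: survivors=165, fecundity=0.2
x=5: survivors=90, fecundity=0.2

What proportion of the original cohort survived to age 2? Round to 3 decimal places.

l_2 = n_2/n_0 = 450/1500 = 0.3 → 0.300

0.300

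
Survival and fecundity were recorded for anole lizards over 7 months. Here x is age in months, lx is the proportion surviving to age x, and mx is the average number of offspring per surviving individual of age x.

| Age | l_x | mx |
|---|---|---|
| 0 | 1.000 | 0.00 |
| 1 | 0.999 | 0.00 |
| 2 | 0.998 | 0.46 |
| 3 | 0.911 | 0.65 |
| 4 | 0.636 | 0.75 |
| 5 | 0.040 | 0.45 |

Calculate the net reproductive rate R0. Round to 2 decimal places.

1.55

lx·mx by age: 0, 0, 0.45908, 0.59215, 0.477, 0.018
R0 = Σ lx·mx = 1.54623 → 1.55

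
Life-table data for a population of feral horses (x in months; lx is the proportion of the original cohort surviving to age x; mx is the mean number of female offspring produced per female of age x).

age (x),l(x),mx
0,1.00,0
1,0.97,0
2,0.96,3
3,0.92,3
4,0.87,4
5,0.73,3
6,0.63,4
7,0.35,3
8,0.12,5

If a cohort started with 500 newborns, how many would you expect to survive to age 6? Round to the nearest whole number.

Expected survivors = N0 · l_6 = 500 × 0.63 = 315 → 315

315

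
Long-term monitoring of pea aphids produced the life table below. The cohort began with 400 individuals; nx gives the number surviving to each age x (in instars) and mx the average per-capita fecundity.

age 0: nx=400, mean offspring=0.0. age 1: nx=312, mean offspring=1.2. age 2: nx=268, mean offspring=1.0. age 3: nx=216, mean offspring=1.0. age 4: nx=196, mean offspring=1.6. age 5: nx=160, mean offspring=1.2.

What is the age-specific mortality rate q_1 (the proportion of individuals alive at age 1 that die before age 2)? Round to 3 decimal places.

0.141

lx = nx/n0 = nx/400: 1, 0.78, 0.67, 0.54, 0.49, 0.4
q_1 = (l_1 − l_2) / l_1 = (0.78 − 0.67) / 0.78
     = 0.11 / 0.78 = 0.141026… → 0.141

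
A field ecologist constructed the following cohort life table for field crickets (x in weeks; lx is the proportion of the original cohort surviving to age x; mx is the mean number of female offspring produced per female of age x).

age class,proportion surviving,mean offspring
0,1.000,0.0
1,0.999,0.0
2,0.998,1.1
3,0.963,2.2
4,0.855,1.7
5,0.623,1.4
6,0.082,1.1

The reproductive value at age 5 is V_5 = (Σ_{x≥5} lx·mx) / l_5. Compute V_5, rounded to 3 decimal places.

1.545

lx·mx for x ≥ 5: 0.8722, 0.0902 → sum = 0.9624
V_5 = 0.9624 / l_5 = 0.9624 / 0.623 = 1.544783… → 1.545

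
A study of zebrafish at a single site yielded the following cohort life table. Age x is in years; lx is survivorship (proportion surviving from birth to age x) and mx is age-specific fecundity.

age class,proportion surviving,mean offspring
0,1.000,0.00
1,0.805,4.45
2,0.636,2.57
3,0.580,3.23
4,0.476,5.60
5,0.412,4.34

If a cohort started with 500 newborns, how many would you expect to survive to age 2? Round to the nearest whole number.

Expected survivors = N0 · l_2 = 500 × 0.636 = 318 → 318

318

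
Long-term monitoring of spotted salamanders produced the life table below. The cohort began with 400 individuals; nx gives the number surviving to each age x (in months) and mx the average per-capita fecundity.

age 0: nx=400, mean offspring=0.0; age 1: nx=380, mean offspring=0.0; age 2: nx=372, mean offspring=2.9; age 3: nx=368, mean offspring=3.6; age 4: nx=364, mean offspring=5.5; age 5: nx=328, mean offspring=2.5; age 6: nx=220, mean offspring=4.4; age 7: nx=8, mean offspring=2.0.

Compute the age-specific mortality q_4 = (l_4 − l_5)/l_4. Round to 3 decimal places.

0.099

lx = nx/n0 = nx/400: 1, 0.95, 0.93, 0.92, 0.91, 0.82, 0.55, 0.02
q_4 = (l_4 − l_5) / l_4 = (0.91 − 0.82) / 0.91
     = 0.09 / 0.91 = 0.098901… → 0.099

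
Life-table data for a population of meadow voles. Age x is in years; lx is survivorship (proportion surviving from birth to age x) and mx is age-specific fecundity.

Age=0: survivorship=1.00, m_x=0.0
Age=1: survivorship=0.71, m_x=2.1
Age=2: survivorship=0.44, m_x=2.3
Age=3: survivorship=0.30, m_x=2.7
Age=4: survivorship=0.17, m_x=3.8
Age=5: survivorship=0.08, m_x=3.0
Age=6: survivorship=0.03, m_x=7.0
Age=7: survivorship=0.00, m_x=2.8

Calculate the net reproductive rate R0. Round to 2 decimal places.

4.41

lx·mx by age: 0, 1.491, 1.012, 0.81, 0.646, 0.24, 0.21, 0
R0 = Σ lx·mx = 4.409 → 4.41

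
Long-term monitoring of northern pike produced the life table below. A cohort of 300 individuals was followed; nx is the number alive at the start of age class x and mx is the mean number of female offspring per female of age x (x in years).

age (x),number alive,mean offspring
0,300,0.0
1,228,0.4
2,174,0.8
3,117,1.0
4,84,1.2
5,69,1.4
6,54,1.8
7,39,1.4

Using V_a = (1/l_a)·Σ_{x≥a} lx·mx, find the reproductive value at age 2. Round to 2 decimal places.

3.48

lx = nx/n0 = nx/300: 1, 0.76, 0.58, 0.39, 0.28, 0.23, 0.18, 0.13
lx·mx for x ≥ 2: 0.464, 0.39, 0.336, 0.322, 0.324, 0.182 → sum = 2.018
V_2 = 2.018 / l_2 = 2.018 / 0.58 = 3.47931… → 3.48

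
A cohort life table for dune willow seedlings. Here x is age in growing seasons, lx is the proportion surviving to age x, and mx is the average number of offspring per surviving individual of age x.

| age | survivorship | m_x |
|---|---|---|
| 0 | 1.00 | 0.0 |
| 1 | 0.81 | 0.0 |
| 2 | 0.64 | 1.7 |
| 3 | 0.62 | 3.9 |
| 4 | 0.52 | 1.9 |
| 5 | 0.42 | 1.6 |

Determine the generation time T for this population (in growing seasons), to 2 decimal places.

lx·mx: 0, 0, 1.088, 2.418, 0.988, 0.672 → R0 = 5.166
x·lx·mx: 0, 0, 2.176, 7.254, 3.952, 3.36 → Σ = 16.742
T = 16.742 / 5.166 = 3.240805… → 3.24

3.24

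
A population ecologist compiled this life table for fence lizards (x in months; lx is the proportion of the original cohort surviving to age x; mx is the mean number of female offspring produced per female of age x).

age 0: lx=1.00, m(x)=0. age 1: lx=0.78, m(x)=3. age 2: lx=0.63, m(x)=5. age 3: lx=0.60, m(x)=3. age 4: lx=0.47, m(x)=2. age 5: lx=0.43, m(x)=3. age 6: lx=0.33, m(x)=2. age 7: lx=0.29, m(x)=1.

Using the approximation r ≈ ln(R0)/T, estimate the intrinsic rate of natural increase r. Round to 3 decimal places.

0.813

R0 = Σ lx·mx = 0 + 2.34 + 3.15 + 1.8 + 0.94 + 1.29 + 0.66 + 0.29 = 10.47
Σ x·lx·mx = 30.24; T = 30.24/10.47 = 2.88825…
r ≈ ln(R0)/T = ln(10.47)/2.88825… = 0.81313… → 0.813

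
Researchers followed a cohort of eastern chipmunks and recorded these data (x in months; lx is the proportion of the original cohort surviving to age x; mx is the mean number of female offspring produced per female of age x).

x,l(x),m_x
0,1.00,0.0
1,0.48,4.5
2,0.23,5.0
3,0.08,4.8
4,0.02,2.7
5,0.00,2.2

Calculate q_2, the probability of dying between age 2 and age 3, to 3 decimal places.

q_2 = (l_2 − l_3) / l_2 = (0.23 − 0.08) / 0.23
     = 0.15 / 0.23 = 0.652174… → 0.652

0.652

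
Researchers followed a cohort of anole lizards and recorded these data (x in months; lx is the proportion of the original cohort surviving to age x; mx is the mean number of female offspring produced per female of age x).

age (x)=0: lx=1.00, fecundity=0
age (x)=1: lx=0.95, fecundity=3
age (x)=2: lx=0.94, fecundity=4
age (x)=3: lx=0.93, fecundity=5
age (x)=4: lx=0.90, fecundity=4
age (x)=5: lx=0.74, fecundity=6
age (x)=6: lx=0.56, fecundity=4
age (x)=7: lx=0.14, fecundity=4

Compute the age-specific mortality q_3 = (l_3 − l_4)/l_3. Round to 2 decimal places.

0.03

q_3 = (l_3 − l_4) / l_3 = (0.93 − 0.9) / 0.93
     = 0.03 / 0.93 = 0.032258… → 0.03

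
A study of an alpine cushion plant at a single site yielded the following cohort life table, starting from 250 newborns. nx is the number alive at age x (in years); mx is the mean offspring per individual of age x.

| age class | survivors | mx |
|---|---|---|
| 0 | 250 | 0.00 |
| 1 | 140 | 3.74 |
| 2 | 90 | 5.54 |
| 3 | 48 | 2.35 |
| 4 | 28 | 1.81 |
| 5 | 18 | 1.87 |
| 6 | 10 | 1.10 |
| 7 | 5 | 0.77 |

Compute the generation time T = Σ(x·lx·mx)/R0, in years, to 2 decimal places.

1.88

lx = nx/n0 = nx/250: 1, 0.56, 0.36, 0.192, 0.112, 0.072, 0.04, 0.02
lx·mx: 0, 2.0944, 1.9944, 0.4512, 0.20272, 0.13464, 0.044, 0.0154 → R0 = 4.93676
x·lx·mx: 0, 2.0944, 3.9888, 1.3536, 0.81088, 0.6732, 0.264, 0.1078 → Σ = 9.29268
T = 9.29268 / 4.93676 = 1.882344… → 1.88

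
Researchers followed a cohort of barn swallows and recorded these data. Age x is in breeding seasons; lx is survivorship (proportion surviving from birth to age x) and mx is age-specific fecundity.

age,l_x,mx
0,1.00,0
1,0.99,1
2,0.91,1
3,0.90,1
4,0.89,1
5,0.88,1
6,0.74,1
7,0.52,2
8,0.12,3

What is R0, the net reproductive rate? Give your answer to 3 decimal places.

6.710

lx·mx by age: 0, 0.99, 0.91, 0.9, 0.89, 0.88, 0.74, 1.04, 0.36
R0 = Σ lx·mx = 6.71 → 6.710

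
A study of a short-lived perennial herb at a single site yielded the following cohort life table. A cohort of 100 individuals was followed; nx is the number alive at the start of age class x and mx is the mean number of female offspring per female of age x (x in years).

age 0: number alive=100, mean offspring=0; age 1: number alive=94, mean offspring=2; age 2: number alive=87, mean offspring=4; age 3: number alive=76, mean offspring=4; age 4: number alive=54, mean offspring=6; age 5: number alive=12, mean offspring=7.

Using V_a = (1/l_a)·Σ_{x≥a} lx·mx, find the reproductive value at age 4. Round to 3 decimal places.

7.556

lx = nx/n0 = nx/100: 1, 0.94, 0.87, 0.76, 0.54, 0.12
lx·mx for x ≥ 4: 3.24, 0.84 → sum = 4.08
V_4 = 4.08 / l_4 = 4.08 / 0.54 = 7.555556… → 7.556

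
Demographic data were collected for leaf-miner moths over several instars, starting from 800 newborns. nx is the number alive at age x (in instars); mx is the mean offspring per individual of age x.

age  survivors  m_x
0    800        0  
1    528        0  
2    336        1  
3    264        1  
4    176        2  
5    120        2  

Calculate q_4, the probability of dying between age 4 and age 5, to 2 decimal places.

lx = nx/n0 = nx/800: 1, 0.66, 0.42, 0.33, 0.22, 0.15
q_4 = (l_4 − l_5) / l_4 = (0.22 − 0.15) / 0.22
     = 0.07 / 0.22 = 0.318182… → 0.32

0.32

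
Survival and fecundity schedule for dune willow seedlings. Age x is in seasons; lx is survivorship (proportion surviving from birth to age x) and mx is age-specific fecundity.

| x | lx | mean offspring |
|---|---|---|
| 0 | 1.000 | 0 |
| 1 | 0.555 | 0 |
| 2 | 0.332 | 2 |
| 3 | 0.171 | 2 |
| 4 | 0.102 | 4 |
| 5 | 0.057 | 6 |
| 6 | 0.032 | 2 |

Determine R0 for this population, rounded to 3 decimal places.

1.820

lx·mx by age: 0, 0, 0.664, 0.342, 0.408, 0.342, 0.064
R0 = Σ lx·mx = 1.82 → 1.820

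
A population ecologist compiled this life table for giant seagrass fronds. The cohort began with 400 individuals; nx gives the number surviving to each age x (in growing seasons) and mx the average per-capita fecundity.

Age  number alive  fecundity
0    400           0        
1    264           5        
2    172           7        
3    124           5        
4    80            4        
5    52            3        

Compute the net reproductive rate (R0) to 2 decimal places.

9.05

lx = nx/n0 = nx/400: 1, 0.66, 0.43, 0.31, 0.2, 0.13
lx·mx by age: 0, 3.3, 3.01, 1.55, 0.8, 0.39
R0 = Σ lx·mx = 9.05 → 9.05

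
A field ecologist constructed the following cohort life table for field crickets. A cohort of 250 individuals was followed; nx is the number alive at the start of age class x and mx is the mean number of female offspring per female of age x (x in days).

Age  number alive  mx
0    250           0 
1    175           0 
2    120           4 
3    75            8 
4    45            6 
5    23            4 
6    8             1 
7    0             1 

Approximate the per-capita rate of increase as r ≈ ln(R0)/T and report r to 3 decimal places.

0.586

lx = nx/n0 = nx/250: 1, 0.7, 0.48, 0.3, 0.18, 0.092, 0.032, 0
R0 = Σ lx·mx = 0 + 0 + 1.92 + 2.4 + 1.08 + 0.368 + 0.032 + 0 = 5.8
Σ x·lx·mx = 17.392; T = 17.392/5.8 = 2.99862…
r ≈ ln(R0)/T = ln(5.8)/2.99862… = 0.58622… → 0.586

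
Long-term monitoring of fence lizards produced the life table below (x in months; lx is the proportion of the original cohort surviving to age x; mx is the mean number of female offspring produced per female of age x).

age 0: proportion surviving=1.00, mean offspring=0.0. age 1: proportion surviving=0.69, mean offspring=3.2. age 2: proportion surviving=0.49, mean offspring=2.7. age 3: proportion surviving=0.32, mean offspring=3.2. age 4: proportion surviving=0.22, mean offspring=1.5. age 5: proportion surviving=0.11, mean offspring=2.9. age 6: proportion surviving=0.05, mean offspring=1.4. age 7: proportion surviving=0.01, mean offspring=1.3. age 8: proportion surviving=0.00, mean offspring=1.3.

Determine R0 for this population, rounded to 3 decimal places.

lx·mx by age: 0, 2.208, 1.323, 1.024, 0.33, 0.319, 0.07, 0.013, 0
R0 = Σ lx·mx = 5.287 → 5.287

5.287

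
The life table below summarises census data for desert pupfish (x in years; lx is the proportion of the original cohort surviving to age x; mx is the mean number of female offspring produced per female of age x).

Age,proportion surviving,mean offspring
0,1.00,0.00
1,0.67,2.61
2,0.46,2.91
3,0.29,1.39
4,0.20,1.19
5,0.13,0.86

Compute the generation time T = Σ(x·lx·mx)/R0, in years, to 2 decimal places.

lx·mx: 0, 1.7487, 1.3386, 0.4031, 0.238, 0.1118 → R0 = 3.8402
x·lx·mx: 0, 1.7487, 2.6772, 1.2093, 0.952, 0.559 → Σ = 7.1462
T = 7.1462 / 3.8402 = 1.860893… → 1.86

1.86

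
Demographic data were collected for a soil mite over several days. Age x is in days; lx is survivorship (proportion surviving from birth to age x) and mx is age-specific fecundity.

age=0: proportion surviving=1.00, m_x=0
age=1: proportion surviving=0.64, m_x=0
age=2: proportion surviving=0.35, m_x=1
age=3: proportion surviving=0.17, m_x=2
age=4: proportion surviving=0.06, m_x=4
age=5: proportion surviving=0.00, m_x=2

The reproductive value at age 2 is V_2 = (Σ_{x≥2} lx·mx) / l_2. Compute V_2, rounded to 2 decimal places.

lx·mx for x ≥ 2: 0.35, 0.34, 0.24, 0 → sum = 0.93
V_2 = 0.93 / l_2 = 0.93 / 0.35 = 2.657143… → 2.66

2.66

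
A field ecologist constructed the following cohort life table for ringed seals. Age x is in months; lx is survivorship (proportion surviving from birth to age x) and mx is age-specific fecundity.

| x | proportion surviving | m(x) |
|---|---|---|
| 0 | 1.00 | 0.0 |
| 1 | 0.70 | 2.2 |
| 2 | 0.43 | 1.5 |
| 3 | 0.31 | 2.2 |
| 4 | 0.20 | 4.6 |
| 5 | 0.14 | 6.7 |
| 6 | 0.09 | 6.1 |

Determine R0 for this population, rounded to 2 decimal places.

5.27

lx·mx by age: 0, 1.54, 0.645, 0.682, 0.92, 0.938, 0.549
R0 = Σ lx·mx = 5.274 → 5.27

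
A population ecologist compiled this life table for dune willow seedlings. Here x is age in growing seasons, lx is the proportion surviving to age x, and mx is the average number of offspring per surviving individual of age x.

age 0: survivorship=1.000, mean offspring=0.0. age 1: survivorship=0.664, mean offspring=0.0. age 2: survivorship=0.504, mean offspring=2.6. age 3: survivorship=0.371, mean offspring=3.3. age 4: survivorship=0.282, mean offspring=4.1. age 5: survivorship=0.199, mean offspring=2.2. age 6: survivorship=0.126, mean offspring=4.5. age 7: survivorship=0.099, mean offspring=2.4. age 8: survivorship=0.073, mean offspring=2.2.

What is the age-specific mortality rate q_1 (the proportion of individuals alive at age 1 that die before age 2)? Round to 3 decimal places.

q_1 = (l_1 − l_2) / l_1 = (0.664 − 0.504) / 0.664
     = 0.16 / 0.664 = 0.240964… → 0.241

0.241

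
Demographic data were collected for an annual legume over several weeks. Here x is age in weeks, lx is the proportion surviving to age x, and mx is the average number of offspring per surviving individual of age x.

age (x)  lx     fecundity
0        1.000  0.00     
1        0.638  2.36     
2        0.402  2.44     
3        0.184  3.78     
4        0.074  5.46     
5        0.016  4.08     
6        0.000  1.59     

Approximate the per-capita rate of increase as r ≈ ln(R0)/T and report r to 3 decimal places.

R0 = Σ lx·mx = 0 + 1.50568 + 0.98088 + 0.69552 + 0.40404 + 0.06528 + 0 = 3.6514
Σ x·lx·mx = 7.49656; T = 7.49656/3.6514 = 2.05306…
r ≈ ln(R0)/T = ln(3.6514)/2.05306… = 0.63082… → 0.631

0.631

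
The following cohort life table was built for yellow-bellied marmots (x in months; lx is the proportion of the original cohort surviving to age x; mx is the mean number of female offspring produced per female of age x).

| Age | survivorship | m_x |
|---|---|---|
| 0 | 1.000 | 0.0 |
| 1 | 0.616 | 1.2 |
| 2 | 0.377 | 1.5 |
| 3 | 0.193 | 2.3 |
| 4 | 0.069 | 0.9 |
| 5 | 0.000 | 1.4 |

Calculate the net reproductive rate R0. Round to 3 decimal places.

1.811

lx·mx by age: 0, 0.7392, 0.5655, 0.4439, 0.0621, 0
R0 = Σ lx·mx = 1.8107 → 1.811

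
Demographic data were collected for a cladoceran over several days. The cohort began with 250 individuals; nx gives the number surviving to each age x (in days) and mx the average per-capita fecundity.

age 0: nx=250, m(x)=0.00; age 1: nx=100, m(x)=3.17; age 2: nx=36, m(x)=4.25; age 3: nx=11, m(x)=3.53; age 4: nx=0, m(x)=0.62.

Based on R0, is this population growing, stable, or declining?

growing

lx = nx/n0 = nx/250: 1, 0.4, 0.144, 0.044, 0
R0 = Σ lx·mx = 0 + 1.268 + 0.612 + 0.15532 + 0 = 2.03532
R0 > 1, so the population is growing.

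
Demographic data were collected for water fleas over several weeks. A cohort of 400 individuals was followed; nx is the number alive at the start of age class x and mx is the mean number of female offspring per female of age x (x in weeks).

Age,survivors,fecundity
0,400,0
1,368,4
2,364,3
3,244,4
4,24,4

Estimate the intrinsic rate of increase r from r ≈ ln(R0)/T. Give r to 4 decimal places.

1.1517

lx = nx/n0 = nx/400: 1, 0.92, 0.91, 0.61, 0.06
R0 = Σ lx·mx = 0 + 3.68 + 2.73 + 2.44 + 0.24 = 9.09
Σ x·lx·mx = 17.42; T = 17.42/9.09 = 1.91639…
r ≈ ln(R0)/T = ln(9.09)/1.91639… = 1.151735… → 1.1517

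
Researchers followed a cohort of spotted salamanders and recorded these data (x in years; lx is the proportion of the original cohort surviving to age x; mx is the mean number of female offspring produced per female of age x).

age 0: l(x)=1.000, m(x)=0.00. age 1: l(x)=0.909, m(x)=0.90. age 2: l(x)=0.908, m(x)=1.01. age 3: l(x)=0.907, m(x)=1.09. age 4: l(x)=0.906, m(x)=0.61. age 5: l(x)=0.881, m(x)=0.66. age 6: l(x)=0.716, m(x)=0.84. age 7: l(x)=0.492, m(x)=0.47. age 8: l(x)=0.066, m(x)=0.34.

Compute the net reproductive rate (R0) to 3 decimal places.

4.713

lx·mx by age: 0, 0.8181, 0.91708, 0.98863, 0.55266, 0.58146, 0.60144, 0.23124, 0.02244
R0 = Σ lx·mx = 4.71305 → 4.713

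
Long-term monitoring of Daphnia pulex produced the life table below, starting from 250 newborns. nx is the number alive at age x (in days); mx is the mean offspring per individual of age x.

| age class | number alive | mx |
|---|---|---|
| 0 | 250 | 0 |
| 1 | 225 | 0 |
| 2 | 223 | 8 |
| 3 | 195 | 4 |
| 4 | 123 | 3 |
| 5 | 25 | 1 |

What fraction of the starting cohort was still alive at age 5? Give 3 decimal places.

0.100

l_5 = n_5/n_0 = 25/250 = 0.1 → 0.100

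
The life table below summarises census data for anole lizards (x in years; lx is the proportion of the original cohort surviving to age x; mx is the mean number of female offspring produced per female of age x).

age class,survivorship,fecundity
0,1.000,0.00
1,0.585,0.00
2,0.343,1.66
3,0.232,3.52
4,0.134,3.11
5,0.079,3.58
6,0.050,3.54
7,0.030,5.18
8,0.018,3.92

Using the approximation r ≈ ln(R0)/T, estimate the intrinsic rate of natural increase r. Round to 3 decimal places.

0.242

R0 = Σ lx·mx = 0 + 0 + 0.56938 + 0.81664 + 0.41674 + 0.28282 + 0.177 + 0.1554 + 0.07056 = 2.48854
Σ x·lx·mx = 9.38402; T = 9.38402/2.48854 = 3.77089…
r ≈ ln(R0)/T = ln(2.48854)/3.77089… = 0.24177… → 0.242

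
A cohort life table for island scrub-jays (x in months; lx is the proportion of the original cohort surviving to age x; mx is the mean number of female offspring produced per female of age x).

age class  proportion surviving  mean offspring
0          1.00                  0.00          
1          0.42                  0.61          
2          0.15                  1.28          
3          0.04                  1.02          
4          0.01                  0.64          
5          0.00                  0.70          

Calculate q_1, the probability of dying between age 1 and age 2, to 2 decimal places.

q_1 = (l_1 − l_2) / l_1 = (0.42 − 0.15) / 0.42
     = 0.27 / 0.42 = 0.642857… → 0.64

0.64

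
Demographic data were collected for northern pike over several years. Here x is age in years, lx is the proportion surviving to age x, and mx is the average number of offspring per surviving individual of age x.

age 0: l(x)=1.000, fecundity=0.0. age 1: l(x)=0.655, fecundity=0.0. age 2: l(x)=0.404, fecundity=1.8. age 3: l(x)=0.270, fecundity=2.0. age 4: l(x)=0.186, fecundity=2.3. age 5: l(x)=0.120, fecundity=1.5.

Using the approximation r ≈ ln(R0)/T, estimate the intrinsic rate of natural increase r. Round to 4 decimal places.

R0 = Σ lx·mx = 0 + 0 + 0.7272 + 0.54 + 0.4278 + 0.18 = 1.875
Σ x·lx·mx = 5.6856; T = 5.6856/1.875 = 3.03232
r ≈ ln(R0)/T = ln(1.875)/3.03232 = 0.207303… → 0.2073

0.2073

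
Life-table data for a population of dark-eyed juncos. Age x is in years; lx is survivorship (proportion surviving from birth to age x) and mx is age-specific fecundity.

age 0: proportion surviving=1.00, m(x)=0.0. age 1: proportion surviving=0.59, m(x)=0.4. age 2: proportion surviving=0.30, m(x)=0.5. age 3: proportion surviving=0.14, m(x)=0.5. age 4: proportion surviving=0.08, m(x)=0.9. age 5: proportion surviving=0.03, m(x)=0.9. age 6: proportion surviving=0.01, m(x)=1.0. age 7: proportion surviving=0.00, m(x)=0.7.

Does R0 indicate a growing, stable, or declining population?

R0 = Σ lx·mx = 0 + 0.236 + 0.15 + 0.07 + 0.072 + 0.027 + 0.01 + 0 = 0.565
R0 < 1, so the population is declining.

declining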